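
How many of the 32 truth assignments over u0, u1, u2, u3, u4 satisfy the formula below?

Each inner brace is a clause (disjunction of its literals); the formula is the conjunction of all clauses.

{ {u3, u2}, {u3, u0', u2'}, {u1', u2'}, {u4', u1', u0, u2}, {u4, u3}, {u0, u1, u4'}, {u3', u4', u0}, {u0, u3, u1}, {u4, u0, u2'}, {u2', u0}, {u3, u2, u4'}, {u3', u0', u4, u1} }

6

There are 2^5 = 32 truth assignments over (u0, u1, u2, u3, u4).
Split on u1. With u1 = 1, the clauses containing u1 are satisfied and u1' drops from the rest; 3 of the 2^4 = 16 assignments to the other variables satisfy what remains.
With u1 = 0, by the same count on the reduced clause set, 3 assignments work.
Total: 3 + 3 = 6.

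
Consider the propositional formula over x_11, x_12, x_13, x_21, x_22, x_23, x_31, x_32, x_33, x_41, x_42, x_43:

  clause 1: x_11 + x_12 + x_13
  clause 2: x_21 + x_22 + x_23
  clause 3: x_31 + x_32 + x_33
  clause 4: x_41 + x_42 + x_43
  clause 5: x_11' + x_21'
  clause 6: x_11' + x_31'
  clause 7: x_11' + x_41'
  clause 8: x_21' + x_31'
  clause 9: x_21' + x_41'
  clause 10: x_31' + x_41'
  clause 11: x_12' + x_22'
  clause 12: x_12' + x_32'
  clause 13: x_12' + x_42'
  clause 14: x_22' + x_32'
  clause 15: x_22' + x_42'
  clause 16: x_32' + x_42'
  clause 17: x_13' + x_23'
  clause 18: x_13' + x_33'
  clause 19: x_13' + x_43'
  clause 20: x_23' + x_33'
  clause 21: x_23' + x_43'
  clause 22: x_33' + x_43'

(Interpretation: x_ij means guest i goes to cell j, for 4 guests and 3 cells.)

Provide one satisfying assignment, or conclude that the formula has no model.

UNSATISFIABLE

Branch on x_11: set x_11 = 0.
Branch on x_12: set x_12 = 1.
The clause (x_22') is unit, so x_22 = 0.
The clause (x_32') is unit, so x_32 = 0.
The clause (x_42') is unit, so x_42 = 0.
Branch on x_21: set x_21 = 1.
The clause (x_31') is unit, so x_31 = 0.
The clause (x_33) is unit, so x_33 = 1.
The clause (x_41') is unit, so x_41 = 0.
The clause (x_43) is unit, so x_43 = 1.
But (x_43') is also a unit clause — contradiction.
Backtrack on x_21: now try x_21 = 0.
The clause (x_23) is unit, so x_23 = 1.
The clause (x_13') is unit, so x_13 = 0.
The clause (x_33') is unit, so x_33 = 0.
The clause (x_31) is unit, so x_31 = 1.
The clause (x_41') is unit, so x_41 = 0.
The clause (x_43) is unit, so x_43 = 1.
But (x_43') is also a unit clause — contradiction.
Neither x_21 = 1 nor x_21 = 0 works.
Backtrack on x_12: now try x_12 = 0.
The clause (x_13) is unit, so x_13 = 1.
The clause (x_23') is unit, so x_23 = 0.
The clause (x_33') is unit, so x_33 = 0.
The clause (x_43') is unit, so x_43 = 0.
Branch on x_21: set x_21 = 1.
The clause (x_31') is unit, so x_31 = 0.
The clause (x_32) is unit, so x_32 = 1.
The clause (x_41') is unit, so x_41 = 0.
The clause (x_42) is unit, so x_42 = 1.
But (x_42') is also a unit clause — contradiction.
Backtrack on x_21: now try x_21 = 0.
The clause (x_22) is unit, so x_22 = 1.
The clause (x_32') is unit, so x_32 = 0.
The clause (x_31) is unit, so x_31 = 1.
The clause (x_41') is unit, so x_41 = 0.
The clause (x_42) is unit, so x_42 = 1.
But (x_42') is also a unit clause — contradiction.
Neither x_21 = 1 nor x_21 = 0 works.
Neither x_12 = 1 nor x_12 = 0 works.
Backtrack on x_11: now try x_11 = 1.
The clause (x_21') is unit, so x_21 = 0.
The clause (x_31') is unit, so x_31 = 0.
The clause (x_41') is unit, so x_41 = 0.
Branch on x_22: set x_22 = 1.
The clause (x_12') is unit, so x_12 = 0.
The clause (x_32') is unit, so x_32 = 0.
The clause (x_33) is unit, so x_33 = 1.
The clause (x_42') is unit, so x_42 = 0.
The clause (x_43) is unit, so x_43 = 1.
But (x_43') is also a unit clause — contradiction.
Backtrack on x_22: now try x_22 = 0.
The clause (x_23) is unit, so x_23 = 1.
The clause (x_13') is unit, so x_13 = 0.
The clause (x_33') is unit, so x_33 = 0.
The clause (x_32) is unit, so x_32 = 1.
The clause (x_12') is unit, so x_12 = 0.
The clause (x_42') is unit, so x_42 = 0.
The clause (x_43) is unit, so x_43 = 1.
But (x_43') is also a unit clause — contradiction.
Neither x_22 = 1 nor x_22 = 0 works.
Neither x_11 = 1 nor x_11 = 0 works.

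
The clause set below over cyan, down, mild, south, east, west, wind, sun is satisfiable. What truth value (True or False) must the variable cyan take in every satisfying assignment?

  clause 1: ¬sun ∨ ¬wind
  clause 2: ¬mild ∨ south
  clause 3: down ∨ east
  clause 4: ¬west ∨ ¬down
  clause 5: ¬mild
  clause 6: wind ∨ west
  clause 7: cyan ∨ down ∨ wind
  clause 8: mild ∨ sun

Suppose cyan = False.
(¬mild) alone gives mild = False.
(sun) alone gives sun = True.
(¬wind) alone gives wind = False.
(west) alone gives west = True.
(¬down) alone gives down = False.
Now (down) is unsatisfied and unit — conflict.
So every satisfying assignment has cyan = True.

True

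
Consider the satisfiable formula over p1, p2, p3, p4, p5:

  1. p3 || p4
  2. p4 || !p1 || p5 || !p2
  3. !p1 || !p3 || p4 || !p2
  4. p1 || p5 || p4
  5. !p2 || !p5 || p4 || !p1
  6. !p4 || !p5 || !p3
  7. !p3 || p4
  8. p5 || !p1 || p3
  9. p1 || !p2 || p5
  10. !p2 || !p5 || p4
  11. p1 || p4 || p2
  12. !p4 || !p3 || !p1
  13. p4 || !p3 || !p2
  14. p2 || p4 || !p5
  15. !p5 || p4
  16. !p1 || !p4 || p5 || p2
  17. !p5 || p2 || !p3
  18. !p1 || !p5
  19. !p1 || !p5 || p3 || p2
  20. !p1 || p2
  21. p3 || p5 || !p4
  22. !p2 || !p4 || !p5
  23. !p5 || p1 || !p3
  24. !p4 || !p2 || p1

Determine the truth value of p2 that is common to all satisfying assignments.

False

Suppose p2 = true.
Try p3 = true.
From the singleton clause (p4), p4 = true.
From the singleton clause (!p5), p5 = false.
From the singleton clause (p1), p1 = true.
Now (!p1) is unsatisfied and unit — conflict.
That branch fails; take p3 = false instead.
From the singleton clause (p4), p4 = true.
From the singleton clause (p5), p5 = true.
Now (!p5) is unsatisfied and unit — conflict.
Both values of p3 lead to a conflict.
So every satisfying assignment has p2 = False.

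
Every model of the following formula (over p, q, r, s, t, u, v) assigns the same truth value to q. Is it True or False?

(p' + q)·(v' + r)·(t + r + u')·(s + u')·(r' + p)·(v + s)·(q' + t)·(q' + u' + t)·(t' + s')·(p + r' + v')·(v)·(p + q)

Suppose q = 0.
Unit clause (p') forces p = 0.
Now (p) is unsatisfied and unit — conflict.
So every satisfying assignment has q = True.

True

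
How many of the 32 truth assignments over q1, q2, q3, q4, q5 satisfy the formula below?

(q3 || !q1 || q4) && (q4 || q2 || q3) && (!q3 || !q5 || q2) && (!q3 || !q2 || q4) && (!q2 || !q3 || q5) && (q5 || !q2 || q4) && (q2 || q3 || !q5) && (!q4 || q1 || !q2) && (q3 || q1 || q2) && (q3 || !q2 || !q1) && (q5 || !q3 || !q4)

There are 2^5 = 32 truth assignments over (q1, q2, q3, q4, q5).
Split on q1. With q1 = true, the clauses containing q1 are satisfied and !q1 drops from the rest; 3 of the 2^4 = 16 assignments to the other variables satisfy what remains.
With q1 = false, by the same count on the reduced clause set, 2 assignments work.
(One model: q1=F, q2=F, q3=T, q4=F, q5=F.)
Total: 3 + 2 = 5.

5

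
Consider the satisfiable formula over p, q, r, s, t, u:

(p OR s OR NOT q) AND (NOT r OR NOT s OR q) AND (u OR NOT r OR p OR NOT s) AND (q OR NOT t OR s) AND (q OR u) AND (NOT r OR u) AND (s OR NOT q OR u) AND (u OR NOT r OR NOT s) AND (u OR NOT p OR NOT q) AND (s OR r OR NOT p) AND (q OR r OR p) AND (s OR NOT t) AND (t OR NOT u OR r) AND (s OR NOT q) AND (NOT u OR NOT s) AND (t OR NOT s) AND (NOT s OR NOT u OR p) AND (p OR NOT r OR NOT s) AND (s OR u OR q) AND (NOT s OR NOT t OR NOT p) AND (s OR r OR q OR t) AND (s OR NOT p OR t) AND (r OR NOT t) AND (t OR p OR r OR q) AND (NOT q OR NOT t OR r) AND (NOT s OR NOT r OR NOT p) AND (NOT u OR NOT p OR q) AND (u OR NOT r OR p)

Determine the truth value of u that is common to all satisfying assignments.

True

Suppose u = false.
(q) alone gives q = true.
(NOT r) alone gives r = false.
(s) alone gives s = true.
(NOT p) alone gives p = false.
(t) alone gives t = true.
That conflicts with the unit clause (NOT t).
So every satisfying assignment has u = True.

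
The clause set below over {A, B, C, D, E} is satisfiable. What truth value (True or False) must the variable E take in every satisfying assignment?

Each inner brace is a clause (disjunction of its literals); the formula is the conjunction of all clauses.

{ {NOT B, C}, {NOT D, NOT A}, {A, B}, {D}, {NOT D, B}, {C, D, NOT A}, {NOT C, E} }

Suppose E = false.
(D) alone gives D = true.
(NOT A) alone gives A = false.
(B) alone gives B = true.
(C) alone gives C = true.
That conflicts with the unit clause (NOT C).
So every satisfying assignment has E = True.

True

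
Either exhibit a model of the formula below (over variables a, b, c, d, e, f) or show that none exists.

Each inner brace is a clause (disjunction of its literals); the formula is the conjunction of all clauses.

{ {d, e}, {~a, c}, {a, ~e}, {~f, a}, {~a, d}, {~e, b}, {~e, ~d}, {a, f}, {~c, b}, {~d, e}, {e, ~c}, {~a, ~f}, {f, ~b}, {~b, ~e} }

UNSATISFIABLE

Case d = 1:
(~e) alone gives e = 0.
Now (e) is unsatisfied and unit — conflict.
So d must be the other value — set d = 0.
(e) alone gives e = 1.
(a) alone gives a = 1.
Now (~a) is unsatisfied and unit — conflict.
Neither d = 1 nor d = 0 works.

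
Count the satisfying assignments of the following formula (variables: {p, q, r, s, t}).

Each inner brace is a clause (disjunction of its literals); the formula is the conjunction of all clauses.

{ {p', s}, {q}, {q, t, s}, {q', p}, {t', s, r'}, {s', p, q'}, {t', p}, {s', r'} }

2

There are 2^5 = 32 truth assignments over (p, q, r, s, t).
Split on p. With p = 1, the clauses containing p are satisfied and p' drops from the rest; 2 of the 2^4 = 16 assignments to the other variables satisfy what remains.
With p = 0, by the same count on the reduced clause set, 0 assignments work.
(One model: p=T, q=T, r=F, s=T, t=F.)
Total: 2 + 0 = 2.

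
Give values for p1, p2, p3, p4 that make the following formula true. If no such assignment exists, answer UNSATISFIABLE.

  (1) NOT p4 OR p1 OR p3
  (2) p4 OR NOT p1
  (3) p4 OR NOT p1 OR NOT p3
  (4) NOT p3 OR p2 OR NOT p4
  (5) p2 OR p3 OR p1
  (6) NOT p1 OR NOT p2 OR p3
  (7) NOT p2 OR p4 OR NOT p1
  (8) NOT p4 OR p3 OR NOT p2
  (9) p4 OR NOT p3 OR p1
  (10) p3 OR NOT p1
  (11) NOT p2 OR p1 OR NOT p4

Case p4 = true:
Case p1 = true:
The clause (p3) is unit, so p3 = true.
The clause (p2) is unit, so p2 = true.
All clauses are satisfied.

p1: true,  p2: true,  p3: true,  p4: true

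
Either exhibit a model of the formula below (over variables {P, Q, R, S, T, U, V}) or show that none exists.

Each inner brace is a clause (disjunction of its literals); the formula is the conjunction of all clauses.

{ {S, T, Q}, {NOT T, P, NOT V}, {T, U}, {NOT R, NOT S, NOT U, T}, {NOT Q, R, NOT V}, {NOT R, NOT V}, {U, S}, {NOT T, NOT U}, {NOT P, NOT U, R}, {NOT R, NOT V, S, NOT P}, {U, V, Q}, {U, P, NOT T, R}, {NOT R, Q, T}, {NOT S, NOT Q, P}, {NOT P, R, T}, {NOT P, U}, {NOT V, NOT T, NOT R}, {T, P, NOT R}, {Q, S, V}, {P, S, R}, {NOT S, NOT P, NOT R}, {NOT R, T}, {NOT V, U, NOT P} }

Branch on T: set T = false.
(U) alone gives U = true.
(NOT R) alone gives R = false.
(NOT P) alone gives P = false.
(S) alone gives S = true.
(NOT Q) alone gives Q = false.
All clauses hold; V can take either value.

P=false, Q=false, R=false, S=true, T=false, U=true, V=false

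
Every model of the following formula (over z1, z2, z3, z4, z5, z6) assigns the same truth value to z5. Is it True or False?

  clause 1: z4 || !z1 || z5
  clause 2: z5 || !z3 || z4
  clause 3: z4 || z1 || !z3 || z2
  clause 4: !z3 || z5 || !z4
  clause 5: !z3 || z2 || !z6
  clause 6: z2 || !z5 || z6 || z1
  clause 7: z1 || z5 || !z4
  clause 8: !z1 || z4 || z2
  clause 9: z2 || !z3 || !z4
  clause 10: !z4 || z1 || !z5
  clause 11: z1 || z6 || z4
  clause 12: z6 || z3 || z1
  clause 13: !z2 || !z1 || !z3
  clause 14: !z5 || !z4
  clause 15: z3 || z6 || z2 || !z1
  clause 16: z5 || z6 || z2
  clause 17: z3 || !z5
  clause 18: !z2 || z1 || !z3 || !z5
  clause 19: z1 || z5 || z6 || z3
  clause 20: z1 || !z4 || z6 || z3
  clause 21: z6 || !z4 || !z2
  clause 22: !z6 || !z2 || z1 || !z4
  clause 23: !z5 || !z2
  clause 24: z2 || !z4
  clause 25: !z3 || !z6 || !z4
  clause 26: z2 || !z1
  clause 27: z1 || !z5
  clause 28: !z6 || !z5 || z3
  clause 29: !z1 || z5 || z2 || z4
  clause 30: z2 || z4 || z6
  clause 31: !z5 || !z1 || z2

False

Suppose z5 = true.
(!z4) alone gives z4 = false.
(z3) alone gives z3 = true.
(!z2) alone gives z2 = false.
(z1) alone gives z1 = true.
That conflicts with the unit clause (!z1).
So every satisfying assignment has z5 = False.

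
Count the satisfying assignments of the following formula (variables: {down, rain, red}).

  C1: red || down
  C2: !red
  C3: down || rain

2

There are 2^3 = 8 truth assignments over (down, rain, red).
Check each against the 3 clauses (columns in the order down, rain, red):
  F F F  ✗ fails (red || down)
  F F T  ✗ fails (!red)
  F T F  ✗ fails (red || down)
  F T T  ✗ fails (!red)
  T F F  ✓ satisfies all
  T F T  ✗ fails (!red)
  T T F  ✓ satisfies all
  T T T  ✗ fails (!red)
2 of the 8 rows are models.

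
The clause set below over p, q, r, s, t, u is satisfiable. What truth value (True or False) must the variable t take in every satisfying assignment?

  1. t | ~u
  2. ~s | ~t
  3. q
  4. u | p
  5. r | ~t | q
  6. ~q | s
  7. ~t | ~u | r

False

Suppose t = 1.
From the singleton clause (~s), s = 0.
From the singleton clause (q), q = 1.
Now (~q) is unsatisfied and unit — conflict.
So every satisfying assignment has t = False.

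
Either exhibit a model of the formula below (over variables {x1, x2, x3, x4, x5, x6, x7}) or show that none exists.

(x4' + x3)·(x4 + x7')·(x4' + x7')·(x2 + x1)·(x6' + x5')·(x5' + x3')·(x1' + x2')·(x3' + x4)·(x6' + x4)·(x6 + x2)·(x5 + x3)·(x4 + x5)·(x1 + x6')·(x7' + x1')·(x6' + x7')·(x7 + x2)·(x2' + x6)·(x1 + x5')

UNSATISFIABLE

Suppose x4 = 0.
Unit clause (x7') forces x7 = 0.
Unit clause (x3') forces x3 = 0.
Unit clause (x6') forces x6 = 0.
Unit clause (x2) forces x2 = 1.
That conflicts with the unit clause (x2').
Backtrack on x4: now try x4 = 1.
Unit clause (x3) forces x3 = 1.
Unit clause (x7') forces x7 = 0.
Unit clause (x5') forces x5 = 0.
Unit clause (x2) forces x2 = 1.
Unit clause (x1') forces x1 = 0.
Unit clause (x6') forces x6 = 0.
That conflicts with the unit clause (x6).
Neither x4 = 1 nor x4 = 0 works.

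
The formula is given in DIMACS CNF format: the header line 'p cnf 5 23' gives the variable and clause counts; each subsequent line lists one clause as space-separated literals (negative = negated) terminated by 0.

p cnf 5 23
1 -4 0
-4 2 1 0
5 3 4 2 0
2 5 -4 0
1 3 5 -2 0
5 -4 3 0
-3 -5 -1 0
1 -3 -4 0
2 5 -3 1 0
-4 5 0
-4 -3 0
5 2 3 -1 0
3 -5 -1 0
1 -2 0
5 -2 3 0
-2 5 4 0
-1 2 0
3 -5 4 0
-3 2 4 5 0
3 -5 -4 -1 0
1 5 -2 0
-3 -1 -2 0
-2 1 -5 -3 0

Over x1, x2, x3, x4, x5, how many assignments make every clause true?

There are 2^5 = 32 truth assignments over (x1, x2, x3, x4, x5).
Split on x1. With x1 = True, the clauses containing x1 are satisfied and ¬x1 drops from the rest; 0 of the 2^4 = 16 assignments to the other variables satisfy what remains.
With x1 = False, by the same count on the reduced clause set, 1 assignment works.
Total: 0 + 1 = 1.

1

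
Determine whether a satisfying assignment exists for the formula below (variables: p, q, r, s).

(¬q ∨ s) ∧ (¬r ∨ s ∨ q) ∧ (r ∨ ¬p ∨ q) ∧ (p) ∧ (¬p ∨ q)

Yes, satisfiable

The clause (p) is unit, so p = True.
The clause (q) is unit, so q = True.
The clause (s) is unit, so s = True.
All clauses hold; r can take either value.
A satisfying assignment: p: True,  q: True,  r: False,  s: True.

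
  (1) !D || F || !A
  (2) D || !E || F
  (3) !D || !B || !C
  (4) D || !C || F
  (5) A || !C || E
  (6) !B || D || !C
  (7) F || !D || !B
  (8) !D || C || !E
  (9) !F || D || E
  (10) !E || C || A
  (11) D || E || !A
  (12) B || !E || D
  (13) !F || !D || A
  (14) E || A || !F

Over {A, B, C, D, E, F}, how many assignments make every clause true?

9

There are 2^6 = 64 truth assignments over (A, B, C, D, E, F).
Split on D. With D = true, the clauses containing D are satisfied and !D drops from the rest; 6 of the 2^5 = 32 assignments to the other variables satisfy what remains.
With D = false, by the same count on the reduced clause set, 3 assignments work.
(One model: A=F, B=F, C=F, D=F, E=F, F=F.)
Total: 6 + 3 = 9.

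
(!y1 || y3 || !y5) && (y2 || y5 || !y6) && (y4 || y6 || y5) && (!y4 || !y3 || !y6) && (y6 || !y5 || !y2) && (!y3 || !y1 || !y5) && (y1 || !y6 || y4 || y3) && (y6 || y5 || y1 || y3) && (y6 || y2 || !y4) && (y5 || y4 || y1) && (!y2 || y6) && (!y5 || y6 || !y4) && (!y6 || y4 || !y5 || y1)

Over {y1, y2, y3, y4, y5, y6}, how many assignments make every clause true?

There are 2^6 = 64 truth assignments over (y1, y2, y3, y4, y5, y6).
Split on y6. With y6 = true, the clauses containing y6 are satisfied and !y6 drops from the rest; 6 of the 2^5 = 32 assignments to the other variables satisfy what remains.
With y6 = false, by the same count on the reduced clause set, 2 assignments work.
(One model: y1=F, y2=F, y3=F, y4=F, y5=T, y6=F.)
Total: 6 + 2 = 8.

8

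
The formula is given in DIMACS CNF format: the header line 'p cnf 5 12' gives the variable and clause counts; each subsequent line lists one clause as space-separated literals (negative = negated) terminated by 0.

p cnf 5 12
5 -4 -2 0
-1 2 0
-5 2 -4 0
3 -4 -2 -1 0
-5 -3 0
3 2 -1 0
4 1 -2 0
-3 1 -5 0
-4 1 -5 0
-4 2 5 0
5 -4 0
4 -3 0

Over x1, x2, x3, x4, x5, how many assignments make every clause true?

There are 2^5 = 32 truth assignments over (x1, x2, x3, x4, x5).
Split on x4. With x4 = True, the clauses containing x4 are satisfied and ¬x4 drops from the rest; 0 of the 2^4 = 16 assignments to the other variables satisfy what remains.
With x4 = False, by the same count on the reduced clause set, 4 assignments work.
(One model: x1=F, x2=F, x3=F, x4=F, x5=F.)
Total: 0 + 4 = 4.

4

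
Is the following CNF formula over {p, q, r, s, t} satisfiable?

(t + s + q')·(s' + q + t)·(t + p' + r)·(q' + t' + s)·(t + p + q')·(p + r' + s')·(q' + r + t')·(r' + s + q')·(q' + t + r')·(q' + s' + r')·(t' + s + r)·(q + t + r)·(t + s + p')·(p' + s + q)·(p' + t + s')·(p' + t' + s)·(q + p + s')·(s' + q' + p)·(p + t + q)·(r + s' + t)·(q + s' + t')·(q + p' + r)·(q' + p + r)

Yes

Case t = 1:
Case q = 0:
(s') alone gives s = 0.
(r) alone gives r = 1.
(p') alone gives p = 0.
This assignment satisfies each clause.
A satisfying assignment: p=0,  q=0,  r=1,  s=0,  t=1.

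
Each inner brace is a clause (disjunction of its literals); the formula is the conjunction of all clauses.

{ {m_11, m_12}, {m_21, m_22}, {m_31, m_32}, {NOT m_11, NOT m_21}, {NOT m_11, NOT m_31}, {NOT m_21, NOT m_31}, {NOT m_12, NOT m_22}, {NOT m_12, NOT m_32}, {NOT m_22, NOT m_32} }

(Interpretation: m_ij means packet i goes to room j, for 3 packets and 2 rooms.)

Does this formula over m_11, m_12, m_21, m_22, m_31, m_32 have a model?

Try m_11 = true.
(NOT m_21) alone gives m_21 = false.
(m_22) alone gives m_22 = true.
(NOT m_31) alone gives m_31 = false.
(m_32) alone gives m_32 = true.
That conflicts with the unit clause (NOT m_32).
So m_11 must be the other value — set m_11 = false.
(m_12) alone gives m_12 = true.
(NOT m_22) alone gives m_22 = false.
(m_21) alone gives m_21 = true.
(NOT m_31) alone gives m_31 = false.
(m_32) alone gives m_32 = true.
That conflicts with the unit clause (NOT m_32).
Both values of m_11 lead to a conflict.
No assignment satisfies every clause.

No, unsatisfiable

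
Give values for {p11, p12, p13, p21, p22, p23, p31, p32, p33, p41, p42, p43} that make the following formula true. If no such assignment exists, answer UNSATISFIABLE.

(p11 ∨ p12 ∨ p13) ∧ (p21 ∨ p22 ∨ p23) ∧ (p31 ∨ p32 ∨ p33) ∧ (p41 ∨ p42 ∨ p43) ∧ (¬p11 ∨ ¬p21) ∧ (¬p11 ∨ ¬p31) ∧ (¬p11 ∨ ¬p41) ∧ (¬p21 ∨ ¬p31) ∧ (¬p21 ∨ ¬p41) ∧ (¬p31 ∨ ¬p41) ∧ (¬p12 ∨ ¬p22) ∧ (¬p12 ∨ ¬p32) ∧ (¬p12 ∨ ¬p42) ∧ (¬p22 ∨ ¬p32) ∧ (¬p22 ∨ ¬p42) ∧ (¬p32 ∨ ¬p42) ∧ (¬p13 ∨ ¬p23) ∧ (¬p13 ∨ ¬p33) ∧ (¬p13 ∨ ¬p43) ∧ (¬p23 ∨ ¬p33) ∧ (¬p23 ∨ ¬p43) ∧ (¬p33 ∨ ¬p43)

UNSATISFIABLE

Case p11 = False:
Case p12 = True:
From the singleton clause (¬p22), p22 = False.
From the singleton clause (¬p32), p32 = False.
From the singleton clause (¬p42), p42 = False.
Case p21 = True:
From the singleton clause (¬p31), p31 = False.
From the singleton clause (p33), p33 = True.
From the singleton clause (¬p41), p41 = False.
From the singleton clause (p43), p43 = True.
Now (¬p43) is unsatisfied and unit — conflict.
So p21 must be the other value — set p21 = False.
From the singleton clause (p23), p23 = True.
From the singleton clause (¬p13), p13 = False.
From the singleton clause (¬p33), p33 = False.
From the singleton clause (p31), p31 = True.
From the singleton clause (¬p41), p41 = False.
From the singleton clause (p43), p43 = True.
Now (¬p43) is unsatisfied and unit — conflict.
Either choice for p21 ends in contradiction.
So p12 must be the other value — set p12 = False.
From the singleton clause (p13), p13 = True.
From the singleton clause (¬p23), p23 = False.
From the singleton clause (¬p33), p33 = False.
From the singleton clause (¬p43), p43 = False.
Case p21 = True:
From the singleton clause (¬p31), p31 = False.
From the singleton clause (p32), p32 = True.
From the singleton clause (¬p41), p41 = False.
From the singleton clause (p42), p42 = True.
Now (¬p42) is unsatisfied and unit — conflict.
So p21 must be the other value — set p21 = False.
From the singleton clause (p22), p22 = True.
From the singleton clause (¬p32), p32 = False.
From the singleton clause (p31), p31 = True.
From the singleton clause (¬p41), p41 = False.
From the singleton clause (p42), p42 = True.
Now (¬p42) is unsatisfied and unit — conflict.
Either choice for p21 ends in contradiction.
Either choice for p12 ends in contradiction.
So p11 must be the other value — set p11 = True.
From the singleton clause (¬p21), p21 = False.
From the singleton clause (¬p31), p31 = False.
From the singleton clause (¬p41), p41 = False.
Case p22 = True:
From the singleton clause (¬p12), p12 = False.
From the singleton clause (¬p32), p32 = False.
From the singleton clause (p33), p33 = True.
From the singleton clause (¬p42), p42 = False.
From the singleton clause (p43), p43 = True.
Now (¬p43) is unsatisfied and unit — conflict.
So p22 must be the other value — set p22 = False.
From the singleton clause (p23), p23 = True.
From the singleton clause (¬p13), p13 = False.
From the singleton clause (¬p33), p33 = False.
From the singleton clause (p32), p32 = True.
From the singleton clause (¬p12), p12 = False.
From the singleton clause (¬p42), p42 = False.
From the singleton clause (p43), p43 = True.
Now (¬p43) is unsatisfied and unit — conflict.
Either choice for p22 ends in contradiction.
Either choice for p11 ends in contradiction.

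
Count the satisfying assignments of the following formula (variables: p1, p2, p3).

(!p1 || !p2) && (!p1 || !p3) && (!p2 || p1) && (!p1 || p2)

2

There are 2^3 = 8 truth assignments over (p1, p2, p3).
Check each against the 4 clauses (columns in the order p1, p2, p3):
  F F F  ✓ satisfies all
  F F T  ✓ satisfies all
  F T F  ✗ fails (!p2 || p1)
  F T T  ✗ fails (!p2 || p1)
  T F F  ✗ fails (!p1 || p2)
  T F T  ✗ fails (!p1 || !p3)
  T T F  ✗ fails (!p1 || !p2)
  T T T  ✗ fails (!p1 || !p2)
2 of the 8 rows are models.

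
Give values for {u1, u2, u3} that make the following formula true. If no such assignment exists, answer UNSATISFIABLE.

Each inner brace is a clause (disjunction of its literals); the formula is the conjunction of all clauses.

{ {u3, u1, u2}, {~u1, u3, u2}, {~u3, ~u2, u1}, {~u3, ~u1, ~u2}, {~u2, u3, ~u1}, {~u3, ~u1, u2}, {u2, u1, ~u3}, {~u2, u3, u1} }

UNSATISFIABLE

Try u3 = 1.
Try u2 = 0.
The clause (~u1) is unit, so u1 = 0.
Now (u1) is unsatisfied and unit — conflict.
Backtrack on u2: now try u2 = 1.
The clause (u1) is unit, so u1 = 1.
Now (~u1) is unsatisfied and unit — conflict.
Neither u2 = 1 nor u2 = 0 works.
Backtrack on u3: now try u3 = 0.
Try u1 = 1.
The clause (u2) is unit, so u2 = 1.
Now (~u2) is unsatisfied and unit — conflict.
Backtrack on u1: now try u1 = 0.
The clause (u2) is unit, so u2 = 1.
Now (~u2) is unsatisfied and unit — conflict.
Neither u1 = 1 nor u1 = 0 works.
Neither u3 = 1 nor u3 = 0 works.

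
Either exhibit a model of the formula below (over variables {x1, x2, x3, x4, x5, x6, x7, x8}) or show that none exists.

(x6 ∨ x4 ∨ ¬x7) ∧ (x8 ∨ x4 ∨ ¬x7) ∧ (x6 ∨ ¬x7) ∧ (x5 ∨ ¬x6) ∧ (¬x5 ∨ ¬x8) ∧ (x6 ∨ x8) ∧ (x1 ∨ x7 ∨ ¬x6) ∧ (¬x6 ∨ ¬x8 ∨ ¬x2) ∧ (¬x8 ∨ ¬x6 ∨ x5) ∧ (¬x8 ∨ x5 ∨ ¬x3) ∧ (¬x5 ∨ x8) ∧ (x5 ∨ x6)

Suppose x6 = True.
The clause (x5) is unit, so x5 = True.
The clause (¬x8) is unit, so x8 = False.
But (x8) is also a unit clause — contradiction.
Backtrack on x6: now try x6 = False.
The clause (¬x7) is unit, so x7 = False.
The clause (x8) is unit, so x8 = True.
The clause (¬x5) is unit, so x5 = False.
But (x5) is also a unit clause — contradiction.
Neither x6 = True nor x6 = False works.

UNSATISFIABLE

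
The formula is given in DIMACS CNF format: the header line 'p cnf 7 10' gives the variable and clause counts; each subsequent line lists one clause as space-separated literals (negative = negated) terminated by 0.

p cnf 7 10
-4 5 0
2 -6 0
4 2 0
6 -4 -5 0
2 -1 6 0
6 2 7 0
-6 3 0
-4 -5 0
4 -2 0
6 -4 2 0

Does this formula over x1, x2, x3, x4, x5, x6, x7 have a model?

No

Try x4 = False.
From the singleton clause (x2), x2 = True.
But (¬x2) is also a unit clause — contradiction.
That branch fails; take x4 = True instead.
From the singleton clause (x5), x5 = True.
But (¬x5) is also a unit clause — contradiction.
Neither x4 = True nor x4 = False works.
No assignment satisfies every clause.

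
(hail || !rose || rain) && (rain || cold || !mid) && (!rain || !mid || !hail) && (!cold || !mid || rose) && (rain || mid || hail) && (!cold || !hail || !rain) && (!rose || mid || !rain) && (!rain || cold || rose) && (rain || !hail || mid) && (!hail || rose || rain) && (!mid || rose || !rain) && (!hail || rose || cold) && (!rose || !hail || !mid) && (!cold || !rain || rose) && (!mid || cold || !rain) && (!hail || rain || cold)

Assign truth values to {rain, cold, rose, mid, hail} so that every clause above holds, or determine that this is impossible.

Case hail = false:
Case rose = true:
From the singleton clause (rain), rain = true.
From the singleton clause (mid), mid = true.
From the singleton clause (cold), cold = true.
This assignment satisfies each clause.

rain: true,  cold: true,  rose: true,  mid: true,  hail: false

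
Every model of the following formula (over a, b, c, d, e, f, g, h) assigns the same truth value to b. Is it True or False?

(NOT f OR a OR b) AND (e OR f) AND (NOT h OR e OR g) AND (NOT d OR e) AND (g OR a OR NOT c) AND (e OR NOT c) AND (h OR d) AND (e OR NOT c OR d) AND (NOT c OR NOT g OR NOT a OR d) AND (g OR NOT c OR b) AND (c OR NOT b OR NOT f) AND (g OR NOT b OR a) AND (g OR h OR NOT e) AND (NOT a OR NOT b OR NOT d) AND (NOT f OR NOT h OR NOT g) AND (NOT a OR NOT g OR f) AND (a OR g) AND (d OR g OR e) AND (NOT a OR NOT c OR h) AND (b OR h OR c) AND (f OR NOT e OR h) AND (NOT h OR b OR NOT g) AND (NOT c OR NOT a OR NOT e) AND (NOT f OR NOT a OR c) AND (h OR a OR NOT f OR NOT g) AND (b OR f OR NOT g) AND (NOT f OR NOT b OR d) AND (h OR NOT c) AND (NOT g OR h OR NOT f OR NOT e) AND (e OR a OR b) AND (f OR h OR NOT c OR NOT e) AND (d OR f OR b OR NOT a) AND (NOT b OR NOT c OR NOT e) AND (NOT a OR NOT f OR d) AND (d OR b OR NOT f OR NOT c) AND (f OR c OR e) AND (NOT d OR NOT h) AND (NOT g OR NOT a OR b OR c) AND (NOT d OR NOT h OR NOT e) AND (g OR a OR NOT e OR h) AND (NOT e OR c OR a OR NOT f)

True

Suppose b = false.
Branch on f: set f = false.
Unit clause (e) forces e = true.
Unit clause (h) forces h = true.
Unit clause (NOT g) forces g = false.
Unit clause (NOT c) forces c = false.
Unit clause (a) forces a = true.
Unit clause (d) forces d = true.
That conflicts with the unit clause (NOT d).
Undo f and try f = true.
Unit clause (a) forces a = true.
Unit clause (c) forces c = true.
Unit clause (e) forces e = true.
That conflicts with the unit clause (NOT e).
Either choice for f ends in contradiction.
So every satisfying assignment has b = True.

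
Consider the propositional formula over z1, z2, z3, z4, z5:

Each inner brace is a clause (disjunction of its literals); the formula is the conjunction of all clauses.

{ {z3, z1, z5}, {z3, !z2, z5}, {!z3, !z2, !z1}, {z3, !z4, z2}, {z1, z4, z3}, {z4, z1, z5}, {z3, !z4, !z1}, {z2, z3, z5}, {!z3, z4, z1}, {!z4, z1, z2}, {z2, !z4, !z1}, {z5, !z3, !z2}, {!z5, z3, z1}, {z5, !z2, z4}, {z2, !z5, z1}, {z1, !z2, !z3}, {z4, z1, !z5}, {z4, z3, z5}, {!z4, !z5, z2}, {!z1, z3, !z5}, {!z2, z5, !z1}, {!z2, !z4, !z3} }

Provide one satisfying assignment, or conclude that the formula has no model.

Try z3 = true.
Try z2 = false.
Try z4 = false.
From the singleton clause (z1), z1 = true.
Every clause is now satisfied; z5 is unconstrained.

z1=true, z2=false, z3=true, z4=false, z5=false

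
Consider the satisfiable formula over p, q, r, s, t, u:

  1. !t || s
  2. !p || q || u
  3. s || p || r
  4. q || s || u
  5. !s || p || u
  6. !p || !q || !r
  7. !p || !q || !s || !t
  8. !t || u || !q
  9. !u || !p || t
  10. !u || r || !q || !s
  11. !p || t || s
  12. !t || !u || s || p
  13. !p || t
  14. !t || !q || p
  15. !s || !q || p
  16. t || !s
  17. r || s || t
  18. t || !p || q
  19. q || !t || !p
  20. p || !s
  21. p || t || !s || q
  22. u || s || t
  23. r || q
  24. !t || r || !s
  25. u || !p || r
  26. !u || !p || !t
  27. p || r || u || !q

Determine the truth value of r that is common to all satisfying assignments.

Suppose r = false.
(q) alone gives q = true.
Suppose t = false.
(!p) alone gives p = false.
(s) alone gives s = true.
But (!s) is also a unit clause — contradiction.
So t must be the other value — set t = true.
(s) alone gives s = true.
But (!s) is also a unit clause — contradiction.
Both values of t lead to a conflict.
So every satisfying assignment has r = True.

True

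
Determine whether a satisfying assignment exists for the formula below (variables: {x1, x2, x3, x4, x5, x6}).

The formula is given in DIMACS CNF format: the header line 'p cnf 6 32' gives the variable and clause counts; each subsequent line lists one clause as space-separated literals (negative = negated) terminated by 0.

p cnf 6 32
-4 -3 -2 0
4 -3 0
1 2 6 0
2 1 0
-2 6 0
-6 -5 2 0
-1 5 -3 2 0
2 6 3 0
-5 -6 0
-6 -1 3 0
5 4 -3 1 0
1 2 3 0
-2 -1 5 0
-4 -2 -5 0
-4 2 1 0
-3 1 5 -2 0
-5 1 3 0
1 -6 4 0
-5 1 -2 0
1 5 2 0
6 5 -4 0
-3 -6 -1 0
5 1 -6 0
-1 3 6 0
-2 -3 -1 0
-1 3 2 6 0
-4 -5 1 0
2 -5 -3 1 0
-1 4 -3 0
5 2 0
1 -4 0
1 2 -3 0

Suppose x4 = True.
(x1) alone gives x1 = True.
Suppose x3 = True.
(¬x2) alone gives x2 = False.
(x5) alone gives x5 = True.
(¬x6) alone gives x6 = False.
This assignment satisfies each clause.
A satisfying assignment: x1 ↦ True, x2 ↦ False, x3 ↦ True, x4 ↦ True, x5 ↦ True, x6 ↦ False.

Yes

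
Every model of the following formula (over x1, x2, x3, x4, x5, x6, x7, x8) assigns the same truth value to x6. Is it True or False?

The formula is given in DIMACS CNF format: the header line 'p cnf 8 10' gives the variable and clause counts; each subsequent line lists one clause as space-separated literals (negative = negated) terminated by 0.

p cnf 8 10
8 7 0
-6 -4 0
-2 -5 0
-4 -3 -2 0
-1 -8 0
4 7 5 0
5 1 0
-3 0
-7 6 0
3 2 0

Suppose x6 = False.
From the singleton clause (¬x3), x3 = False.
From the singleton clause (¬x7), x7 = False.
From the singleton clause (x8), x8 = True.
From the singleton clause (¬x1), x1 = False.
From the singleton clause (x5), x5 = True.
From the singleton clause (¬x2), x2 = False.
But (x2) is also a unit clause — contradiction.
So every satisfying assignment has x6 = True.

True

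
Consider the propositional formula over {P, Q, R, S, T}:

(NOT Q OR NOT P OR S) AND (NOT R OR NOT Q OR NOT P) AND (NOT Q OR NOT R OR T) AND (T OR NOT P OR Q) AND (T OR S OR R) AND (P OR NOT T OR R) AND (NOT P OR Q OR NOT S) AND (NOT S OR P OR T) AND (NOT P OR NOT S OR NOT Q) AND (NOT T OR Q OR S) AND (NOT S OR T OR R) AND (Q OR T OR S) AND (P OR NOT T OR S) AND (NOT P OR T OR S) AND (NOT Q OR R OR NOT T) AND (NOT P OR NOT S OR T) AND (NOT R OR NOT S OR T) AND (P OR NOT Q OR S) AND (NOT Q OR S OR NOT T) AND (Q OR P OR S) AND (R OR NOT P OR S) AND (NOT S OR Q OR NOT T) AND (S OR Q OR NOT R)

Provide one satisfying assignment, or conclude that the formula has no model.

Try Q = true.
Try P = false.
The clause (S) is unit, so S = true.
The clause (T) is unit, so T = true.
The clause (R) is unit, so R = true.
Every clause now holds.

P ↦ false,  Q ↦ true,  R ↦ true,  S ↦ true,  T ↦ true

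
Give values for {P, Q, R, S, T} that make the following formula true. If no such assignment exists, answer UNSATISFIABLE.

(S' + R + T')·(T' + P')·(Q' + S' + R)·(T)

P ↦ 0,  Q ↦ 1,  R ↦ 1,  S ↦ 0,  T ↦ 1

Unit clause (T) forces T = 1.
Unit clause (P') forces P = 0.
Branch on S: set S = 0.
Every clause is now satisfied; Q, R are unconstrained.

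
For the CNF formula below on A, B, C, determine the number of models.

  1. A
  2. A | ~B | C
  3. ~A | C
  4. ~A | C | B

2

There are 2^3 = 8 truth assignments over (A, B, C).
Check each against the 4 clauses (columns in the order A, B, C):
  F F F  ✗ fails (A)
  F F T  ✗ fails (A)
  F T F  ✗ fails (A)
  F T T  ✗ fails (A)
  T F F  ✗ fails (~A | C)
  T F T  ✓ satisfies all
  T T F  ✗ fails (~A | C)
  T T T  ✓ satisfies all
2 of the 8 rows are models.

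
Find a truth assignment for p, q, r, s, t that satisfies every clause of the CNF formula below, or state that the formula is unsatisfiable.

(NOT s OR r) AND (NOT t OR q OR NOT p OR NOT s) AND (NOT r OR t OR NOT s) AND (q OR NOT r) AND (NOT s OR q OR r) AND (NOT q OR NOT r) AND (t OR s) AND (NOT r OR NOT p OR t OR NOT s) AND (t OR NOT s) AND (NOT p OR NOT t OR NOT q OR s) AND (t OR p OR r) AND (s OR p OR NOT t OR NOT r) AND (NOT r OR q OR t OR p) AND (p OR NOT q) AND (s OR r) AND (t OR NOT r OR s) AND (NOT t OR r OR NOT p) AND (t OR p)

UNSATISFIABLE

Try s = false.
(t) alone gives t = true.
(r) alone gives r = true.
(q) alone gives q = true.
Now (NOT q) is unsatisfied and unit — conflict.
Backtrack on s: now try s = true.
(r) alone gives r = true.
(t) alone gives t = true.
(q) alone gives q = true.
Now (NOT q) is unsatisfied and unit — conflict.
Either choice for s ends in contradiction.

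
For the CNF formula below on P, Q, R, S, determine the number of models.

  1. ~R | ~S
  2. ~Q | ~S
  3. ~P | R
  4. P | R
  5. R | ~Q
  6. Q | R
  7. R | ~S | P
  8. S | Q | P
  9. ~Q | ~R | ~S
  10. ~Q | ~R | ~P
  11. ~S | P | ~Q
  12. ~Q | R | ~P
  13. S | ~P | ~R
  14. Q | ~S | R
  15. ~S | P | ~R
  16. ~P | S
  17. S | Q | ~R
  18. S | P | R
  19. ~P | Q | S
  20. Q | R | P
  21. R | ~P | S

1

There are 2^4 = 16 truth assignments over (P, Q, R, S).
Check each against the 21 clauses (columns in the order P, Q, R, S):
  F F F F  ✗ fails (P | R)
  F F F T  ✗ fails (P | R)
  F F T F  ✗ fails (S | Q | P)
  F F T T  ✗ fails (~R | ~S)
  F T F F  ✗ fails (P | R)
  F T F T  ✗ fails (~Q | ~S)
  F T T F  ✓ satisfies all
  F T T T  ✗ fails (~R | ~S)
  T F F F  ✗ fails (~P | R)
  T F F T  ✗ fails (~P | R)
  T F T F  ✗ fails (S | ~P | ~R)
  T F T T  ✗ fails (~R | ~S)
  T T F F  ✗ fails (~P | R)
  T T F T  ✗ fails (~Q | ~S)
  T T T F  ✗ fails (~Q | ~R | ~P)
  T T T T  ✗ fails (~R | ~S)
1 of the 16 rows is a model.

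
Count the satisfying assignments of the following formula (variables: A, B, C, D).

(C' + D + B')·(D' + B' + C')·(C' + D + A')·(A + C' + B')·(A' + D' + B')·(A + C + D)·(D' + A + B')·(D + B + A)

6

There are 2^4 = 16 truth assignments over (A, B, C, D).
Check each against the 8 clauses (columns in the order A, B, C, D):
  F F F F  ✗ fails (A + C + D)
  F F F T  ✓ satisfies all
  F F T F  ✗ fails (D + B + A)
  F F T T  ✓ satisfies all
  F T F F  ✗ fails (A + C + D)
  F T F T  ✗ fails (D' + A + B')
  F T T F  ✗ fails (C' + D + B')
  F T T T  ✗ fails (D' + B' + C')
  T F F F  ✓ satisfies all
  T F F T  ✓ satisfies all
  T F T F  ✗ fails (C' + D + A')
  T F T T  ✓ satisfies all
  T T F F  ✓ satisfies all
  T T F T  ✗ fails (A' + D' + B')
  T T T F  ✗ fails (C' + D + B')
  T T T T  ✗ fails (D' + B' + C')
6 of the 16 rows are models.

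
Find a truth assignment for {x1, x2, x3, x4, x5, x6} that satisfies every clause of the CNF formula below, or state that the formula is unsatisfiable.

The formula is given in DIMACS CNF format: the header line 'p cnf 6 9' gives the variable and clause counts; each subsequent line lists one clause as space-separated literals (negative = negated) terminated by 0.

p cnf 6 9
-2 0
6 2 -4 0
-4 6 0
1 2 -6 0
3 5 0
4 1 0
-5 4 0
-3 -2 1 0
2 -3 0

x1=True,  x2=False,  x3=False,  x4=True,  x5=True,  x6=True

From the singleton clause (¬x2), x2 = False.
From the singleton clause (¬x3), x3 = False.
From the singleton clause (x5), x5 = True.
From the singleton clause (x4), x4 = True.
From the singleton clause (x6), x6 = True.
From the singleton clause (x1), x1 = True.
Every clause now holds.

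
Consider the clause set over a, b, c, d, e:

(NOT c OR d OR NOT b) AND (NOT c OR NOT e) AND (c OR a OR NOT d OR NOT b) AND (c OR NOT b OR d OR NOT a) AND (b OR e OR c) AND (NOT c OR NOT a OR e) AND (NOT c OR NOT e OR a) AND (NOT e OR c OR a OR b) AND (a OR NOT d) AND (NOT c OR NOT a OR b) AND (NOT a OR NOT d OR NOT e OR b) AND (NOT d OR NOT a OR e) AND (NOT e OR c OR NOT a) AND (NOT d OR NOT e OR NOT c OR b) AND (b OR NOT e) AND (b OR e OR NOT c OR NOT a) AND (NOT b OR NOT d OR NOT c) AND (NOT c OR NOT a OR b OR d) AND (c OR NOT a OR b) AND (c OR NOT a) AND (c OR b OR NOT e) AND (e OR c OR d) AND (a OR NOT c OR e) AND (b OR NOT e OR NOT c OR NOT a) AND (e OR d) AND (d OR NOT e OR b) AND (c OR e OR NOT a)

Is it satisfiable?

Branch on c: set c = false.
From the singleton clause (NOT a), a = false.
From the singleton clause (NOT d), d = false.
From the singleton clause (e), e = true.
From the singleton clause (b), b = true.
Every clause now holds.
A satisfying assignment: a ↦ false; b ↦ true; c ↦ false; d ↦ false; e ↦ true.

Yes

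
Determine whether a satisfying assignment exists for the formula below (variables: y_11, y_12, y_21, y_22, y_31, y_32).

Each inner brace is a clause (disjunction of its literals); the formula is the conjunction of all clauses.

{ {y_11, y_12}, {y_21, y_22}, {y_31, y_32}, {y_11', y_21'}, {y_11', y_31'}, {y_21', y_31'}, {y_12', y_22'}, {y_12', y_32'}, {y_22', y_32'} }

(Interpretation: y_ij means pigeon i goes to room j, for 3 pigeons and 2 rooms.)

Suppose y_11 = 1.
The clause (y_21') is unit, so y_21 = 0.
The clause (y_22) is unit, so y_22 = 1.
The clause (y_31') is unit, so y_31 = 0.
The clause (y_32) is unit, so y_32 = 1.
But (y_32') is also a unit clause — contradiction.
Undo y_11 and try y_11 = 0.
The clause (y_12) is unit, so y_12 = 1.
The clause (y_22') is unit, so y_22 = 0.
The clause (y_21) is unit, so y_21 = 1.
The clause (y_31') is unit, so y_31 = 0.
The clause (y_32) is unit, so y_32 = 1.
But (y_32') is also a unit clause — contradiction.
Neither y_11 = 1 nor y_11 = 0 works.
No assignment satisfies every clause.

Unsatisfiable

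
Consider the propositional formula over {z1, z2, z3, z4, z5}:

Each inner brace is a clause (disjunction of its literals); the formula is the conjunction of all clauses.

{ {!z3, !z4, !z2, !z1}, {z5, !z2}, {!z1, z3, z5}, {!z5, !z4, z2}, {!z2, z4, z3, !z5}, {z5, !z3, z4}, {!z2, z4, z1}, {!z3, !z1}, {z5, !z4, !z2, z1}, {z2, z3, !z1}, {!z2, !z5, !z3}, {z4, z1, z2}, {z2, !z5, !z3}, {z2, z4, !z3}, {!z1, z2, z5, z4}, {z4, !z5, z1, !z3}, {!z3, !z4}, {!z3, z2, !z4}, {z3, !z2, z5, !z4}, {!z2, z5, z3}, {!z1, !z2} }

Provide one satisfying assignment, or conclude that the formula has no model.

Suppose z5 = false.
(!z2) alone gives z2 = false.
Suppose z1 = false.
(z4) alone gives z4 = true.
(!z3) alone gives z3 = false.
Every clause now holds.

z1 ↦ false,  z2 ↦ false,  z3 ↦ false,  z4 ↦ true,  z5 ↦ false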